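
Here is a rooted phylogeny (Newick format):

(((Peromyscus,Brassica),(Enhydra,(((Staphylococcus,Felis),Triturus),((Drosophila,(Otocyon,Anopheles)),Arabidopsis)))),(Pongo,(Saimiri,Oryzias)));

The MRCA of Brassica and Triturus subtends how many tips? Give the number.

10

The MRCA of Brassica and Triturus is the node subtending ((Peromyscus,Brassica),(Enhydra,(((Staphylococcus,Felis),Triturus),((Drosophila,(Otocyon,Anopheles)),Arabidopsis)))).
That clade contains 10 terminal taxa: Anopheles, Arabidopsis, Brassica, Drosophila, Enhydra, Felis, Otocyon, Peromyscus, Staphylococcus, Triturus.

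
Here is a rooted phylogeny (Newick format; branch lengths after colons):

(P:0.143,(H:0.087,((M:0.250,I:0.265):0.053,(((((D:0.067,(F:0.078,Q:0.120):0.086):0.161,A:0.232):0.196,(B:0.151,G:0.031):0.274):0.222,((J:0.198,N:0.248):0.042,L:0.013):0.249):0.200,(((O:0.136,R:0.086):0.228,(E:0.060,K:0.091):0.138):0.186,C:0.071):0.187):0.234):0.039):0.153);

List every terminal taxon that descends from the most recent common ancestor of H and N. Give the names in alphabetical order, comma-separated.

Tracing H: it sits inside (H,((M,I),(((((D,(F,Q)),A),(B,G)),((J,N),L)),(((O,R),(E,K)),C)))).
Tracing N: it sits inside (J,N).
The smallest clade enclosing both is (H,((M,I),(((((D,(F,Q)),A),(B,G)),((J,N),L)),(((O,R),(E,K)),C)))); the answer is its 17 terminal taxa in alphabetical order.

A, B, C, D, E, F, G, H, I, J, K, L, M, N, O, Q, R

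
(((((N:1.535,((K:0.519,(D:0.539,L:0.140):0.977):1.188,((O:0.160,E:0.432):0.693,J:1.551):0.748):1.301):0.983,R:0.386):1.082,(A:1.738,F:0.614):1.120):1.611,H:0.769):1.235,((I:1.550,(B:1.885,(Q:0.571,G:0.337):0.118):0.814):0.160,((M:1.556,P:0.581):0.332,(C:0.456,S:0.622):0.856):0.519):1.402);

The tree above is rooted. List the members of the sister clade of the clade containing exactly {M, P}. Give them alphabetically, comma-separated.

The clade containing exactly {M, P} attaches to the tree at the node subtending ((M,P),(C,S)).
The other lineage descending from that same node — the sister group — is (C,S); its 2 tips in alphabetical order are the answer.

C, S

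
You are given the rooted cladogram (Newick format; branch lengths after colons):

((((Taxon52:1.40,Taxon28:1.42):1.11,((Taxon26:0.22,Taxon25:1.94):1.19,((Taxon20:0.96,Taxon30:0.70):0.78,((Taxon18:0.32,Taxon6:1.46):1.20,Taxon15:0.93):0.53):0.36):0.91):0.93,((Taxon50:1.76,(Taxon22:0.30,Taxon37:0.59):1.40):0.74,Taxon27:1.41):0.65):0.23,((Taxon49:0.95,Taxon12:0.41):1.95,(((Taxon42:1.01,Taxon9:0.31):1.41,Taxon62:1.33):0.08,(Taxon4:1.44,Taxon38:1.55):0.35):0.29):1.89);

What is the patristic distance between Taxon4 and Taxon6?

The path runs Taxon4 → … → MRCA → … → Taxon6; the MRCA is the root of the tree.
Branch lengths along that path: 1.44 + 0.35 + 0.29 + 1.89 + 0.23 + 0.93 + 0.91 + 0.36 + 0.53 + 1.20 + 1.46 = 9.59.

9.59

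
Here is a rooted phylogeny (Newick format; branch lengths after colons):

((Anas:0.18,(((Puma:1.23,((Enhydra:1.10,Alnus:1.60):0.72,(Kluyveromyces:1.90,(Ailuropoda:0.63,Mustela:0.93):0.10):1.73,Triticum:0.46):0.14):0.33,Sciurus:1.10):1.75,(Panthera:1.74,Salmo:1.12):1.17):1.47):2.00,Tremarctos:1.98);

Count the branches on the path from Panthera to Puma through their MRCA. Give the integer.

5

The MRCA of Panthera and Puma is the node subtending (((Puma,((Enhydra,Alnus),(Kluyveromyces,(Ailuropoda,Mustela)),Triticum)),Sciurus),(Panthera,Salmo)).
From Panthera up to that node: 2 branches. From Puma up to the same node: 3 branches. Total: 2 + 3 = 5.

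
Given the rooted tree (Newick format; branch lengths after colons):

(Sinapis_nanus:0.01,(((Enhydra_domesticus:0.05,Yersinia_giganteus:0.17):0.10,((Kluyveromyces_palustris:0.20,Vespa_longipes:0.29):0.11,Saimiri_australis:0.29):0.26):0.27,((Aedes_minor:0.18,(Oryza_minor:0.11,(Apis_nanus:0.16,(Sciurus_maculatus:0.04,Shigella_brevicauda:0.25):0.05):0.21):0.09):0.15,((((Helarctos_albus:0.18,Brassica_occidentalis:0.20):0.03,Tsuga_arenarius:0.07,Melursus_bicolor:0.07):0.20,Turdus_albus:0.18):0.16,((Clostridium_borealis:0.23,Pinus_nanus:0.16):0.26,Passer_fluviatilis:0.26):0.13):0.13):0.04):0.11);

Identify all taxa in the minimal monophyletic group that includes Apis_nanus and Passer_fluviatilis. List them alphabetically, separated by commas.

Tracing Apis_nanus: it sits inside (Apis_nanus,(Sciurus_maculatus,Shigella_brevicauda)).
Tracing Passer_fluviatilis: it sits inside ((Clostridium_borealis,Pinus_nanus),Passer_fluviatilis).
The smallest clade enclosing both is ((Aedes_minor,(Oryza_minor,(Apis_nanus,(Sciurus_maculatus,Shigella_brevicauda)))),((((Helarctos_albus,Brassica_occidentalis),Tsuga_arenarius,Melursus_bicolor),Turdus_albus),((Clostridium_borealis,Pinus_nanus),Passer_fluviatilis))); the answer is its 13 terminal taxa in alphabetical order.

Aedes_minor, Apis_nanus, Brassica_occidentalis, Clostridium_borealis, Helarctos_albus, Melursus_bicolor, Oryza_minor, Passer_fluviatilis, Pinus_nanus, Sciurus_maculatus, Shigella_brevicauda, Tsuga_arenarius, Turdus_albus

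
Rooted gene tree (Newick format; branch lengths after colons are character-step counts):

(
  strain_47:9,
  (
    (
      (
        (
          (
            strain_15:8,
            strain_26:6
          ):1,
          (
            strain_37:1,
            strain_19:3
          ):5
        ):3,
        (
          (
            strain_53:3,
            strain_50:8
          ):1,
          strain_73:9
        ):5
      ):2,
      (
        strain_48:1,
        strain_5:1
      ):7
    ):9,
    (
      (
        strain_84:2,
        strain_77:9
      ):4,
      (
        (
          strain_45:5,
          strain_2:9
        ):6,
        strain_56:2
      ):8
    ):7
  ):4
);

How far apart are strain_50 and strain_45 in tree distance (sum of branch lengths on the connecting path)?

51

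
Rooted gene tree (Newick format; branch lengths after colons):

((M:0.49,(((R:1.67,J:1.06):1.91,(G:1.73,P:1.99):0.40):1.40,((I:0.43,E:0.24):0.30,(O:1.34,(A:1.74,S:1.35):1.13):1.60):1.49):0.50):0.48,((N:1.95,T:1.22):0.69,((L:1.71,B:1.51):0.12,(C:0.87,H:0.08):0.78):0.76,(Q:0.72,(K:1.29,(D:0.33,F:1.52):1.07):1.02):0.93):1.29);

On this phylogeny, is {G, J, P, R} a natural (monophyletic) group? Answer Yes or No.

The most recent common ancestor of these taxa subtends ((R,J),(G,P)).
That clade has exactly 4 tips — every listed taxon and nothing else — so the group is monophyletic.

Yes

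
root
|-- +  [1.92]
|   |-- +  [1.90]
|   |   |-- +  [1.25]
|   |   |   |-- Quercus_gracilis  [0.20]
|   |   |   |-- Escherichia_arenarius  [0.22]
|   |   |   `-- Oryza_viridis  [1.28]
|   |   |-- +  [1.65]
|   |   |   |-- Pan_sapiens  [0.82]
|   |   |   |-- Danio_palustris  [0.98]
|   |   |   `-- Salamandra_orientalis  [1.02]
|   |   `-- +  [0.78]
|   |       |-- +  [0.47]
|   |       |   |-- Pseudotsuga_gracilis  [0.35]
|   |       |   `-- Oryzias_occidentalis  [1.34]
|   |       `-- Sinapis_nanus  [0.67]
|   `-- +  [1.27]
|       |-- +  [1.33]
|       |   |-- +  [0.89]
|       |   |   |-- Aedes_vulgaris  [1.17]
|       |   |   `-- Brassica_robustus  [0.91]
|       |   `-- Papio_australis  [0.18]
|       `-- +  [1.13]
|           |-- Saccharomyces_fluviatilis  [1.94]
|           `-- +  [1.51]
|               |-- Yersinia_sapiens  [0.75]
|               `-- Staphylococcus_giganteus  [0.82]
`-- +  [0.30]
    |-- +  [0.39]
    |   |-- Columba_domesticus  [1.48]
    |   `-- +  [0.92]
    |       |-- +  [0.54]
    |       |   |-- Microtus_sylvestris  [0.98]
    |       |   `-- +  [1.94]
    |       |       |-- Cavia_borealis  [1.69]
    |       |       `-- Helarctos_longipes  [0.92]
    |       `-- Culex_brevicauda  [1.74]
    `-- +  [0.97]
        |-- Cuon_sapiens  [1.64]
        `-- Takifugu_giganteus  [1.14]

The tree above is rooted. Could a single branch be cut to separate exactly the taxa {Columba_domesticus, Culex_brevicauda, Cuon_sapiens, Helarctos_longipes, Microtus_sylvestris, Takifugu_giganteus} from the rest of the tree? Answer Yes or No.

The MRCA of the listed taxa subtends ((Columba_domesticus,((Microtus_sylvestris,(Cavia_borealis,Helarctos_longipes)),Culex_brevicauda)),(Cuon_sapiens,Takifugu_giganteus)).
That clade also contains Cavia_borealis, which is not in the proposed group, so the group is not monophyletic.

No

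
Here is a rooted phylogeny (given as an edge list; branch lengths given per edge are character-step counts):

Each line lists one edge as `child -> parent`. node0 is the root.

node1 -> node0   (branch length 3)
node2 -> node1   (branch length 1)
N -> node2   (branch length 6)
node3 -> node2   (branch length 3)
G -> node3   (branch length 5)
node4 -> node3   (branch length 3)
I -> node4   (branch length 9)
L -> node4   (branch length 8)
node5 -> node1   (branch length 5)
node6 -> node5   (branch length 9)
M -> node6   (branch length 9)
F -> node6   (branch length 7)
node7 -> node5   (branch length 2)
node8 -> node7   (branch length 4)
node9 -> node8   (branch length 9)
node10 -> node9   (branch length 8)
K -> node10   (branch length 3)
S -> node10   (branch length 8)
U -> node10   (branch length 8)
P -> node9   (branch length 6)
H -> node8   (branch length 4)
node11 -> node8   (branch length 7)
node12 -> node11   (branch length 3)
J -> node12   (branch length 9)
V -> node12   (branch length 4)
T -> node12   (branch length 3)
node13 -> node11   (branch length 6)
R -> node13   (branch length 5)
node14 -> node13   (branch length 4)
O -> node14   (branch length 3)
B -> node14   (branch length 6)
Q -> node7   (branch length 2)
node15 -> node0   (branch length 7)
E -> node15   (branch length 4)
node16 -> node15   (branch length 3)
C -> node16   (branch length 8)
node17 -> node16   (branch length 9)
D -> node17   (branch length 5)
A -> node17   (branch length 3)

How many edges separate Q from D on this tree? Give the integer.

The MRCA of Q and D is the root of the tree.
From Q up to that node: 4 branches. From D up to the same node: 4 branches. Total: 4 + 4 = 8.

8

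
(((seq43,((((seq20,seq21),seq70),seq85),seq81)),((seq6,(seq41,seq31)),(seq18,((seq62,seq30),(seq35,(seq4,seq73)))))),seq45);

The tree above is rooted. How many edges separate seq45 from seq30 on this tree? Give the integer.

The MRCA of seq45 and seq30 is the root of the tree.
From seq45 up to that node: 1 branch. From seq30 up to the same node: 6 branches. Total: 1 + 6 = 7.

7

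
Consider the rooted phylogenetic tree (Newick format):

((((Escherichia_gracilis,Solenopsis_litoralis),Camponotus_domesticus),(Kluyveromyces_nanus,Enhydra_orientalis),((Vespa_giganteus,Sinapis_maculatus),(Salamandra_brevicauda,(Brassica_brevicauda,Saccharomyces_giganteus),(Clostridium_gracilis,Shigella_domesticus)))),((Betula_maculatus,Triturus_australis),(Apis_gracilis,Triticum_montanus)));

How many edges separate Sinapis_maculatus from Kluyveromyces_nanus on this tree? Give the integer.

5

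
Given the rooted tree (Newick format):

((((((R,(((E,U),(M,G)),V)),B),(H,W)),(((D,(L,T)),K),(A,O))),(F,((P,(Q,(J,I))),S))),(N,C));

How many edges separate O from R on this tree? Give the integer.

7

The MRCA of O and R is the node subtending ((((R,(((E,U),(M,G)),V)),B),(H,W)),(((D,(L,T)),K),(A,O))).
From O up to that node: 3 branches. From R up to the same node: 4 branches. Total: 3 + 4 = 7.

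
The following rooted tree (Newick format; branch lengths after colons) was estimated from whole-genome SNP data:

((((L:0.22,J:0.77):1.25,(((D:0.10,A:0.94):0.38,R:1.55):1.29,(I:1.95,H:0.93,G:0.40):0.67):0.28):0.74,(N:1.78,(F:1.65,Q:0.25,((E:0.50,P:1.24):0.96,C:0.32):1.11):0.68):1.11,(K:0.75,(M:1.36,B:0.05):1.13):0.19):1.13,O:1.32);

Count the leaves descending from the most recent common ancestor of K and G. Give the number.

17

The MRCA of K and G is the node subtending (((L,J),(((D,A),R),(I,H,G))),(N,(F,Q,((E,P),C))),(K,(M,B))).
That clade contains 17 terminal taxa: A, B, C, D, E, F, G, H, I, J, K, L, M, N, P, Q, R.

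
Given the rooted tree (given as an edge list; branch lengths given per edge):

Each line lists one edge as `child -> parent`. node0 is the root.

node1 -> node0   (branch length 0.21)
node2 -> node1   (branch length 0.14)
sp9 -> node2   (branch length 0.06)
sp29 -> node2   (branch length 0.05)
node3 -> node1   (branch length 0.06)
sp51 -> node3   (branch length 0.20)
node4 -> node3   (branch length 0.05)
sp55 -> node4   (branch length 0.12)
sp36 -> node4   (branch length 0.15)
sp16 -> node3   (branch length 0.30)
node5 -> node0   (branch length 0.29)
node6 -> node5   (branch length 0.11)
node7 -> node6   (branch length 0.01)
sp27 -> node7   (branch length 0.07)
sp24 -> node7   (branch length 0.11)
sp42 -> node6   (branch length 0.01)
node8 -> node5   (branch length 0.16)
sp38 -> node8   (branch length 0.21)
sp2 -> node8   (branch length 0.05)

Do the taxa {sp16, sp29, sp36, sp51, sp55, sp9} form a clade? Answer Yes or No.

Yes

The most recent common ancestor of these taxa subtends ((sp9,sp29),(sp51,(sp55,sp36),sp16)).
That clade has exactly 6 tips — every listed taxon and nothing else — so the group is monophyletic.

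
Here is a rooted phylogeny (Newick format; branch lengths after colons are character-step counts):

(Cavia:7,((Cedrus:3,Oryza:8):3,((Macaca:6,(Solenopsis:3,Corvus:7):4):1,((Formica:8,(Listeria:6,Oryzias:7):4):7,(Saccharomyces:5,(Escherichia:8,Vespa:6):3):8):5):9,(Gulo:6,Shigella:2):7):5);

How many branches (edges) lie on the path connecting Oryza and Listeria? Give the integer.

The MRCA of Oryza and Listeria is the node subtending ((Cedrus,Oryza),((Macaca,(Solenopsis,Corvus)),((Formica,(Listeria,Oryzias)),(Saccharomyces,(Escherichia,Vespa)))),(Gulo,Shigella)).
From Oryza up to that node: 2 branches. From Listeria up to the same node: 5 branches. Total: 2 + 5 = 7.

7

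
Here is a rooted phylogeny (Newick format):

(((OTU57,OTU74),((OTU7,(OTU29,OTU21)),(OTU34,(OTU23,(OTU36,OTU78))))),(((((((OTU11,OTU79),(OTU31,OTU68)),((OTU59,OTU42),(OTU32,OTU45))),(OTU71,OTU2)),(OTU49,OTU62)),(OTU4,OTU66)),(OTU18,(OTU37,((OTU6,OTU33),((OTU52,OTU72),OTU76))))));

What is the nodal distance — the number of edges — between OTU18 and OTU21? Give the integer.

The MRCA of OTU18 and OTU21 is the root of the tree.
From OTU18 up to that node: 3 branches. From OTU21 up to the same node: 5 branches. Total: 3 + 5 = 8.

8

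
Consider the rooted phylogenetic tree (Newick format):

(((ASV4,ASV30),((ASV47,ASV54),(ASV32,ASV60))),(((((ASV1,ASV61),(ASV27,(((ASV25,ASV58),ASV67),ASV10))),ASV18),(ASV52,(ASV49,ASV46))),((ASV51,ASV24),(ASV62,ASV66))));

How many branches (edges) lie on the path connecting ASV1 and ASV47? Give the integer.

The MRCA of ASV1 and ASV47 is the root of the tree.
From ASV1 up to that node: 6 branches. From ASV47 up to the same node: 4 branches. Total: 6 + 4 = 10.

10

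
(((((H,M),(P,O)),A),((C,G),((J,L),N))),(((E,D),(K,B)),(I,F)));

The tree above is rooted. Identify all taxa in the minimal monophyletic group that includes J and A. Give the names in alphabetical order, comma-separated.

A, C, G, H, J, L, M, N, O, P

Tracing J: it sits inside (J,L).
Tracing A: it sits inside (((H,M),(P,O)),A).
The smallest clade enclosing both is ((((H,M),(P,O)),A),((C,G),((J,L),N))); the answer is its 10 terminal taxa in alphabetical order.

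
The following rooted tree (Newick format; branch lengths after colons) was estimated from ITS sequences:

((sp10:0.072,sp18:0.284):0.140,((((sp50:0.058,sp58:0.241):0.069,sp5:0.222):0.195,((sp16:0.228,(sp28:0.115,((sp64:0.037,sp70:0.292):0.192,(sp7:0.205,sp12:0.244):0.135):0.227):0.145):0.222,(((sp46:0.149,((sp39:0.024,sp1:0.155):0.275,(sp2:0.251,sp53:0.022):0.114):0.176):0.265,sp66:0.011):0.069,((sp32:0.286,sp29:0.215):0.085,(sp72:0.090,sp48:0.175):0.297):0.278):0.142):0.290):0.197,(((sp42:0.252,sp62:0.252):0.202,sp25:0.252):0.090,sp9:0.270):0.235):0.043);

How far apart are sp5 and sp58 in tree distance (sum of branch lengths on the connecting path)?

The path runs sp5 → … → MRCA → … → sp58; the MRCA is the node subtending ((sp50,sp58),sp5).
Branch lengths along that path: 0.222 + 0.069 + 0.241 = 0.532.

0.532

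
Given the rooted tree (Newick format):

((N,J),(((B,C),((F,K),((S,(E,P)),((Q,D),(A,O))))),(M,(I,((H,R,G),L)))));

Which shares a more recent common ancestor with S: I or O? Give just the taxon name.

The MRCA of S and O subtends ((S,(E,P)),((Q,D),(A,O))) (7 taxa).
The MRCA of S and I subtends (((B,C),((F,K),((S,(E,P)),((Q,D),(A,O))))),(M,(I,((H,R,G),L)))) (17 taxa).
The first is nested inside the second, so S shares a more recent common ancestor with O.

O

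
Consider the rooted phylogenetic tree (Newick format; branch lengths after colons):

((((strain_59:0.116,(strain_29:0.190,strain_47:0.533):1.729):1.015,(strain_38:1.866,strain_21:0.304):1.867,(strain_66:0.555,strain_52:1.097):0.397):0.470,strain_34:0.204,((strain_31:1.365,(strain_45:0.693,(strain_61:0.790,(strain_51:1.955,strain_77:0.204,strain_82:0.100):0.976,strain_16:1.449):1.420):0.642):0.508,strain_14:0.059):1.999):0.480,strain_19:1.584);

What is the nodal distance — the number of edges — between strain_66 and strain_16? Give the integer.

The MRCA of strain_66 and strain_16 is the node subtending (((strain_59,(strain_29,strain_47)),(strain_38,strain_21),(strain_66,strain_52)),strain_34,((strain_31,(strain_45,(strain_61,(strain_51,strain_77,strain_82),strain_16))),strain_14)).
From strain_66 up to that node: 3 branches. From strain_16 up to the same node: 5 branches. Total: 3 + 5 = 8.

8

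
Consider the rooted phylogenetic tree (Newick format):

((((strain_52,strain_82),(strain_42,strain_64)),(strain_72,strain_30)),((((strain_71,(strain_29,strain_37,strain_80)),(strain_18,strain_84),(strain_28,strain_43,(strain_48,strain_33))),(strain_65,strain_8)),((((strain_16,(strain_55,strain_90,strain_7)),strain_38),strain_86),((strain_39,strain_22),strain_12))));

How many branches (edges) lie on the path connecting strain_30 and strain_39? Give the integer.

8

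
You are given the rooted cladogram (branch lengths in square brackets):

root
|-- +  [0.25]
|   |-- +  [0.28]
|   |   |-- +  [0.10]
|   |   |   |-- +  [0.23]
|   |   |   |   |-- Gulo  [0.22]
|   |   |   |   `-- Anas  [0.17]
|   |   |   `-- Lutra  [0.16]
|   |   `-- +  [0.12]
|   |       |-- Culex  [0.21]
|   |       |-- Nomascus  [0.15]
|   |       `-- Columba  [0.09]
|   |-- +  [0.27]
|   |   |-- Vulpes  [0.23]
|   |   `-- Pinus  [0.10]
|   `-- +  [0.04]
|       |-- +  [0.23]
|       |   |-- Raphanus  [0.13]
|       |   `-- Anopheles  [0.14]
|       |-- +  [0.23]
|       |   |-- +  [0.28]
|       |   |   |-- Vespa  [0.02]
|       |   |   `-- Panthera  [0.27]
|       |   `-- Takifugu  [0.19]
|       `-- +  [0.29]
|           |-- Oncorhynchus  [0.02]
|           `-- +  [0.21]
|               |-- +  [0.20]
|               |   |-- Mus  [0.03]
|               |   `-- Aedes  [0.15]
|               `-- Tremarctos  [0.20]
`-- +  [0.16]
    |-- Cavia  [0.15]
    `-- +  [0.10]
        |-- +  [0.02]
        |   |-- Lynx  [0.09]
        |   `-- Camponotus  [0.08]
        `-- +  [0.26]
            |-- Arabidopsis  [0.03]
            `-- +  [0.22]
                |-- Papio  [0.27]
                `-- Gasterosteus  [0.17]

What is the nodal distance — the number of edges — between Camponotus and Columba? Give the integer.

8

The MRCA of Camponotus and Columba is the root of the tree.
From Camponotus up to that node: 4 branches. From Columba up to the same node: 4 branches. Total: 4 + 4 = 8.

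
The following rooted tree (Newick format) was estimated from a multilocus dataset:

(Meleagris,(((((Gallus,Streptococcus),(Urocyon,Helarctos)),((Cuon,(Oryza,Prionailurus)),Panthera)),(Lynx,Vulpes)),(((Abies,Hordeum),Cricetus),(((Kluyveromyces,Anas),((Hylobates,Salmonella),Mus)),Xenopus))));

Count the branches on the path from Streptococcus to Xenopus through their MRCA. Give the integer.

8

The MRCA of Streptococcus and Xenopus is the node subtending (((((Gallus,Streptococcus),(Urocyon,Helarctos)),((Cuon,(Oryza,Prionailurus)),Panthera)),(Lynx,Vulpes)),(((Abies,Hordeum),Cricetus),(((Kluyveromyces,Anas),((Hylobates,Salmonella),Mus)),Xenopus))).
From Streptococcus up to that node: 5 branches. From Xenopus up to the same node: 3 branches. Total: 5 + 3 = 8.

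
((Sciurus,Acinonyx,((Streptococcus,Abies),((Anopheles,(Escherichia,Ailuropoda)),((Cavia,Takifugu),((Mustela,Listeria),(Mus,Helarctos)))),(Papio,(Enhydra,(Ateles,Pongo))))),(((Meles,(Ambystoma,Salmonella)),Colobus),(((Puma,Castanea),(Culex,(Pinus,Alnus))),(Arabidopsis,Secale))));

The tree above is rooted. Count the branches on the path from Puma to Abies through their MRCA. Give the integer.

9

The MRCA of Puma and Abies is the root of the tree.
From Puma up to that node: 5 branches. From Abies up to the same node: 4 branches. Total: 5 + 4 = 9.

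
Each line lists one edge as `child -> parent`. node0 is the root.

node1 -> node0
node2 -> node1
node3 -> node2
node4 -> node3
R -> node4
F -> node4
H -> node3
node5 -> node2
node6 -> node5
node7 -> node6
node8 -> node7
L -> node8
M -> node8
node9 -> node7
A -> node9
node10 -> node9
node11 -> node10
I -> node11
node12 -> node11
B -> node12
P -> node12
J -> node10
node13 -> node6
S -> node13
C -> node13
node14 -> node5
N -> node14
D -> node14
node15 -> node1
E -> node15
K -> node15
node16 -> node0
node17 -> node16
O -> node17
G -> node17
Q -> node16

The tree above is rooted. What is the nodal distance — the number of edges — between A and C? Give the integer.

5

The MRCA of A and C is the node subtending (((L,M),(A,((I,(B,P)),J))),(S,C)).
From A up to that node: 3 branches. From C up to the same node: 2 branches. Total: 3 + 2 = 5.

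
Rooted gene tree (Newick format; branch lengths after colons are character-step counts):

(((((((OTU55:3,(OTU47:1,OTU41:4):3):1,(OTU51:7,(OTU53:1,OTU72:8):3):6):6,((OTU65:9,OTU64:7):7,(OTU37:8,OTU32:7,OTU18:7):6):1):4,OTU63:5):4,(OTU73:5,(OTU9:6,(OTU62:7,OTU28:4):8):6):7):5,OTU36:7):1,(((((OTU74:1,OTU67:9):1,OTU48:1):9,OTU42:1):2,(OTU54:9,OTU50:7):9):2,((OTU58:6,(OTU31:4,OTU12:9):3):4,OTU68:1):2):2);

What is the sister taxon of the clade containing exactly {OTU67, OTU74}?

The clade containing exactly {OTU67, OTU74} attaches to the tree at the node subtending ((OTU74,OTU67),OTU48).
The other lineage descending from that same node — the sister group — is the single tip OTU48.

OTU48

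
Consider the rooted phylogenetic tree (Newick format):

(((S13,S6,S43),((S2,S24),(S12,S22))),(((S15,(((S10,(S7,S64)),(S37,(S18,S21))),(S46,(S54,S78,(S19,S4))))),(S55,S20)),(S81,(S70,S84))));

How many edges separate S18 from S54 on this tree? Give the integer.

The MRCA of S18 and S54 is the node subtending (((S10,(S7,S64)),(S37,(S18,S21))),(S46,(S54,S78,(S19,S4)))).
From S18 up to that node: 4 branches. From S54 up to the same node: 3 branches. Total: 4 + 3 = 7.

7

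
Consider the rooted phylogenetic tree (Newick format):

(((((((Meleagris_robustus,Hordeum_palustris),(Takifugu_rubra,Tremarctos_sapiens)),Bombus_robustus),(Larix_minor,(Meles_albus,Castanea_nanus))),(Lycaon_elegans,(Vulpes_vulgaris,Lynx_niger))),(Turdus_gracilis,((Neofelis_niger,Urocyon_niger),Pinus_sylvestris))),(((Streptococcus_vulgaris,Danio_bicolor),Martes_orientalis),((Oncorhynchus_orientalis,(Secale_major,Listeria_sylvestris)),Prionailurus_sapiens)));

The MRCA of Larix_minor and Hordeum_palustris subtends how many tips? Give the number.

The MRCA of Larix_minor and Hordeum_palustris is the node subtending ((((Meleagris_robustus,Hordeum_palustris),(Takifugu_rubra,Tremarctos_sapiens)),Bombus_robustus),(Larix_minor,(Meles_albus,Castanea_nanus))).
That clade contains 8 terminal taxa: Bombus_robustus, Castanea_nanus, Hordeum_palustris, Larix_minor, Meleagris_robustus, Meles_albus, Takifugu_rubra, Tremarctos_sapiens.

8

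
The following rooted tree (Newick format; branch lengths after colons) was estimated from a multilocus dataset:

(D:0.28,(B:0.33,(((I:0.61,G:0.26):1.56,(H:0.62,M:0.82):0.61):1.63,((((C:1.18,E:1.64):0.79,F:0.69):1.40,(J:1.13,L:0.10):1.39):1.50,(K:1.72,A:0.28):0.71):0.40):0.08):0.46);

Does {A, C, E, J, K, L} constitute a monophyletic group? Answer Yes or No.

The MRCA of the listed taxa subtends ((((C,E),F),(J,L)),(K,A)).
That clade also contains F, which is not in the proposed group, so the group is not monophyletic.

No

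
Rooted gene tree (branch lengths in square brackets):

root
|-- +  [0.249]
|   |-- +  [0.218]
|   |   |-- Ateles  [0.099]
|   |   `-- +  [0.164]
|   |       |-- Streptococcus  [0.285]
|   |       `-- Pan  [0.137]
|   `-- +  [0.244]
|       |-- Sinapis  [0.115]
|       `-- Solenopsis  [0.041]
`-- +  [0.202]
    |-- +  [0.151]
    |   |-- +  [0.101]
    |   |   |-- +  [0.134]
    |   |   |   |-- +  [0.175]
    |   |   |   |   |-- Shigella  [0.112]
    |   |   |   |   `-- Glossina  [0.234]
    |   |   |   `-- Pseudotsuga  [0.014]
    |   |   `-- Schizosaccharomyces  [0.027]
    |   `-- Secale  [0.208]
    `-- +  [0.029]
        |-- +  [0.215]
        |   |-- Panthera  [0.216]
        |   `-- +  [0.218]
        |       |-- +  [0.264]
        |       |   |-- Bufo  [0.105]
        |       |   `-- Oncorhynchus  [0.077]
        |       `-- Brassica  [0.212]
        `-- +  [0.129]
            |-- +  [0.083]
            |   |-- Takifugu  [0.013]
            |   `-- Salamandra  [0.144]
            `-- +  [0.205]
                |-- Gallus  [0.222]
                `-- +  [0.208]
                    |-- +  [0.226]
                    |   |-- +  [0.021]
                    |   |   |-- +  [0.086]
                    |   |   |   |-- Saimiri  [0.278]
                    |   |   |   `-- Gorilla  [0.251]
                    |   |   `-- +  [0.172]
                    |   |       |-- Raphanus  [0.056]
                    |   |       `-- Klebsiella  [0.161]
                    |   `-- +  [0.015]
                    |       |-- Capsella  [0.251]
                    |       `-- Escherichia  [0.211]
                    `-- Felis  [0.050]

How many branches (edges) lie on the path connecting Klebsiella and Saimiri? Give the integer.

4

The MRCA of Klebsiella and Saimiri is the node subtending ((Saimiri,Gorilla),(Raphanus,Klebsiella)).
From Klebsiella up to that node: 2 branches. From Saimiri up to the same node: 2 branches. Total: 2 + 2 = 4.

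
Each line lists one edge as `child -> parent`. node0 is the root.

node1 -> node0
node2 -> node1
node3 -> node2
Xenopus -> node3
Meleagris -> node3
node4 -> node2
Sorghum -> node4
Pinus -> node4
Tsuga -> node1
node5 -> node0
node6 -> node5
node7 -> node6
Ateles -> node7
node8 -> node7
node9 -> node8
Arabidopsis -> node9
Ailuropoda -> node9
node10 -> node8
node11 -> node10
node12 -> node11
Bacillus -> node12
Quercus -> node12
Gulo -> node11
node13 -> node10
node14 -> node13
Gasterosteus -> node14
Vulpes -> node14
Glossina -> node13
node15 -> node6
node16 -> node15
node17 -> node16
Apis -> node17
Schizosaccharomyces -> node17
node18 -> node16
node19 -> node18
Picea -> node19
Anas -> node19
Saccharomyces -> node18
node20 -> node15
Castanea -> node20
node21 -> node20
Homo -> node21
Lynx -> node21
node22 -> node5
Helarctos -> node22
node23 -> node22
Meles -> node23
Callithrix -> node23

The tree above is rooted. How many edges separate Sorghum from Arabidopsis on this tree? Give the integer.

10

The MRCA of Sorghum and Arabidopsis is the root of the tree.
From Sorghum up to that node: 4 branches. From Arabidopsis up to the same node: 6 branches. Total: 4 + 6 = 10.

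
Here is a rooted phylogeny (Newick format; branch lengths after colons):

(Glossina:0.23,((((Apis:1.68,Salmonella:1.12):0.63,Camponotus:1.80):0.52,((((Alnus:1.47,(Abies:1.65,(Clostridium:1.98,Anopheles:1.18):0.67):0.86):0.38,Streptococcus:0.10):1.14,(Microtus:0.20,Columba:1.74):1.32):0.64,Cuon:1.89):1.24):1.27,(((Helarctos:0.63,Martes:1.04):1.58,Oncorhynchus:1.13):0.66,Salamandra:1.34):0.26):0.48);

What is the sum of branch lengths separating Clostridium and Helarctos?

11.31

The path runs Clostridium → … → MRCA → … → Helarctos; the MRCA is the node subtending ((((Apis,Salmonella),Camponotus),((((Alnus,(Abies,(Clostridium,Anopheles))),Streptococcus),(Microtus,Columba)),Cuon)),(((Helarctos,Martes),Oncorhynchus),Salamandra)).
Branch lengths along that path: 1.98 + 0.67 + 0.86 + 0.38 + 1.14 + 0.64 + 1.24 + 1.27 + 0.26 + 0.66 + 1.58 + 0.63 = 11.31.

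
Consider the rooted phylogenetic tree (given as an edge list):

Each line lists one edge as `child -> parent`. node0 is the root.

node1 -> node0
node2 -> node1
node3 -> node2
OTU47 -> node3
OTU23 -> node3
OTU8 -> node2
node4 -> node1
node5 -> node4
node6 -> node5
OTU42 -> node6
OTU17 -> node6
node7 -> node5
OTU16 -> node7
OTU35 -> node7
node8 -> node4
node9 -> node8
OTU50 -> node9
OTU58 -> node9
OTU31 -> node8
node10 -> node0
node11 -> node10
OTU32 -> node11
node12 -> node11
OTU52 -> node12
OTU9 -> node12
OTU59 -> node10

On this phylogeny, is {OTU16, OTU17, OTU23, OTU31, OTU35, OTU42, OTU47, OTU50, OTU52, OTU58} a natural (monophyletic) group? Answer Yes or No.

No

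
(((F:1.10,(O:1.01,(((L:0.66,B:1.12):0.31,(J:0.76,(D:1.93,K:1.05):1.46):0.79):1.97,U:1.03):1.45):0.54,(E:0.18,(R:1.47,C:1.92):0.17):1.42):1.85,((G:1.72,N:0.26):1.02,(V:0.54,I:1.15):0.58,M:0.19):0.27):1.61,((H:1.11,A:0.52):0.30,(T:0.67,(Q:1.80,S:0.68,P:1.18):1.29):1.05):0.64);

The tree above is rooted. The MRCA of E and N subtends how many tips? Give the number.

The MRCA of E and N is the node subtending ((F,(O,(((L,B),(J,(D,K))),U)),(E,(R,C))),((G,N),(V,I),M)).
That clade contains 16 terminal taxa: B, C, D, E, F, G, I, J, K, L, M, N, O, R, U, V.

16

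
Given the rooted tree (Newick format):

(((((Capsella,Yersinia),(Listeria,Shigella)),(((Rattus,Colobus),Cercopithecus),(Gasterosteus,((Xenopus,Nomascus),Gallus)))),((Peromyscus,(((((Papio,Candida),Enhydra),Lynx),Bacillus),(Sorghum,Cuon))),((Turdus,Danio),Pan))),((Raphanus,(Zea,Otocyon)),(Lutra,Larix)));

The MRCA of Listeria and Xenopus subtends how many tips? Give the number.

The MRCA of Listeria and Xenopus is the node subtending (((Capsella,Yersinia),(Listeria,Shigella)),(((Rattus,Colobus),Cercopithecus),(Gasterosteus,((Xenopus,Nomascus),Gallus)))).
That clade contains 11 terminal taxa: Capsella, Cercopithecus, Colobus, Gallus, Gasterosteus, Listeria, Nomascus, Rattus, Shigella, Xenopus, Yersinia.

11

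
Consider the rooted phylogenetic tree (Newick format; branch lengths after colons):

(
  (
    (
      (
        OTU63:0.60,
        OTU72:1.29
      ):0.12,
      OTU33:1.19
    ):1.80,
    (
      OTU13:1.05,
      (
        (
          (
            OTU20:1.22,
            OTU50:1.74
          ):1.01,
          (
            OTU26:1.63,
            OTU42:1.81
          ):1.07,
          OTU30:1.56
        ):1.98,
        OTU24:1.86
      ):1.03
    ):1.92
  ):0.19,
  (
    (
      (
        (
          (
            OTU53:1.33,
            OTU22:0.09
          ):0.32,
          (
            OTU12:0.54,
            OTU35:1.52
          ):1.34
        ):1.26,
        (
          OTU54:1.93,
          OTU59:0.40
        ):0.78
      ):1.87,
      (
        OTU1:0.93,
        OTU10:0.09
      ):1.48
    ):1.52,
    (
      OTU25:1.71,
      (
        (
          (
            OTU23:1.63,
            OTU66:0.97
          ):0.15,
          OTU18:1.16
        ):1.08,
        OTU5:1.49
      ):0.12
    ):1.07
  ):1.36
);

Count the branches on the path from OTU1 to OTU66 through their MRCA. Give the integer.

8

The MRCA of OTU1 and OTU66 is the node subtending (((((OTU53,OTU22),(OTU12,OTU35)),(OTU54,OTU59)),(OTU1,OTU10)),(OTU25,(((OTU23,OTU66),OTU18),OTU5))).
From OTU1 up to that node: 3 branches. From OTU66 up to the same node: 5 branches. Total: 3 + 5 = 8.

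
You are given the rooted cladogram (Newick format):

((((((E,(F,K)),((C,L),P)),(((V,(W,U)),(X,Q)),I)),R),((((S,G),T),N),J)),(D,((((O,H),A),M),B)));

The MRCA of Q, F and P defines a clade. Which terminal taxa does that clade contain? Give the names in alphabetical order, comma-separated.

Tracing Q: it sits inside (X,Q).
Tracing F: it sits inside (F,K).
Tracing P: it sits inside ((C,L),P).
The smallest clade enclosing all 3 is (((E,(F,K)),((C,L),P)),(((V,(W,U)),(X,Q)),I)); the answer is its 12 terminal taxa in alphabetical order.

C, E, F, I, K, L, P, Q, U, V, W, X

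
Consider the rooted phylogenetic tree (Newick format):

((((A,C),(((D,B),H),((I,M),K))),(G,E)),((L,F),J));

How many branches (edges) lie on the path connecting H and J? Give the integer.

The MRCA of H and J is the root of the tree.
From H up to that node: 5 branches. From J up to the same node: 2 branches. Total: 5 + 2 = 7.

7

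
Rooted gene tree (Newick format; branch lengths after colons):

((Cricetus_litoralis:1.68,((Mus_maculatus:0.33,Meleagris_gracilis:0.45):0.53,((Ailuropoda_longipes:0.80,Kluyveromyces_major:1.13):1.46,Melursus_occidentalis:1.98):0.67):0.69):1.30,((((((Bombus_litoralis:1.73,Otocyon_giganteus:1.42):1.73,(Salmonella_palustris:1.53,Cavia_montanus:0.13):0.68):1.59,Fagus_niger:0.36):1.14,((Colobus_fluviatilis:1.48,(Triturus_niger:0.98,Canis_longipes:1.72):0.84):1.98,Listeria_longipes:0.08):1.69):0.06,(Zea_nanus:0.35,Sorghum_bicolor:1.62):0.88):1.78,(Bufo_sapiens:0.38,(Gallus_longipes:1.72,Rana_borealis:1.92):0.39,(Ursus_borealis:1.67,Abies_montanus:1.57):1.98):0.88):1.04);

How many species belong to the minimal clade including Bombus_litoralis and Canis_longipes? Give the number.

9

The MRCA of Bombus_litoralis and Canis_longipes is the node subtending ((((Bombus_litoralis,Otocyon_giganteus),(Salmonella_palustris,Cavia_montanus)),Fagus_niger),((Colobus_fluviatilis,(Triturus_niger,Canis_longipes)),Listeria_longipes)).
That clade contains 9 terminal taxa: Bombus_litoralis, Canis_longipes, Cavia_montanus, Colobus_fluviatilis, Fagus_niger, Listeria_longipes, Otocyon_giganteus, Salmonella_palustris, Triturus_niger.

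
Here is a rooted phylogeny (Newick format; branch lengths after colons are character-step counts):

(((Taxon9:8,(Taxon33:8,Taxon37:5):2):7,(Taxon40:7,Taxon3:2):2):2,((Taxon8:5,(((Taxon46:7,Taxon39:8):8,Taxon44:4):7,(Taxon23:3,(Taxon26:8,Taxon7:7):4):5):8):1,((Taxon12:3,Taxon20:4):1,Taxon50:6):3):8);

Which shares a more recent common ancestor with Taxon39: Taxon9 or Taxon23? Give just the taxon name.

Taxon23

The MRCA of Taxon39 and Taxon23 subtends (((Taxon46,Taxon39),Taxon44),(Taxon23,(Taxon26,Taxon7))) (6 taxa).
The MRCA of Taxon39 and Taxon9 is the root, subtending the entire tree (15 taxa).
The first is nested inside the second, so Taxon39 shares a more recent common ancestor with Taxon23.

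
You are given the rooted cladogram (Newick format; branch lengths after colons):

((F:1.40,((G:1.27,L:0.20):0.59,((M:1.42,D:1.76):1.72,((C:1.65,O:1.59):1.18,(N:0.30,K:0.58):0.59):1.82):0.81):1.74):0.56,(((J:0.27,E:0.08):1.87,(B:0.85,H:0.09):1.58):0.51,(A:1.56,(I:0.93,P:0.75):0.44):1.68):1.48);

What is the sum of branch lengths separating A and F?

The path runs A → … → MRCA → … → F; the MRCA is the root of the tree.
Branch lengths along that path: 1.56 + 1.68 + 1.48 + 0.56 + 1.40 = 6.68.

6.68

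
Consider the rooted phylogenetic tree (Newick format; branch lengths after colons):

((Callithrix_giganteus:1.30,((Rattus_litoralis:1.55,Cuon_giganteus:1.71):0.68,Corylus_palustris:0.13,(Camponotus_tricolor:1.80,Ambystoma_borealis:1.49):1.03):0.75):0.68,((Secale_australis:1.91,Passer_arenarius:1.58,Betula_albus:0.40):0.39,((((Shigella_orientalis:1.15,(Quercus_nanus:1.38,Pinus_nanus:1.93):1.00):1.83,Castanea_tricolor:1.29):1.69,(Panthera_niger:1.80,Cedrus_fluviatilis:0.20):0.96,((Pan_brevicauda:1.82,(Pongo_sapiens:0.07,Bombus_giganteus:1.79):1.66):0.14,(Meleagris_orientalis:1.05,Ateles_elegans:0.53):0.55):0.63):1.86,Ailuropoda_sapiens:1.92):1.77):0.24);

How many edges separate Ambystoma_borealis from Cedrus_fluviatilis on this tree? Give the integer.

9

The MRCA of Ambystoma_borealis and Cedrus_fluviatilis is the root of the tree.
From Ambystoma_borealis up to that node: 4 branches. From Cedrus_fluviatilis up to the same node: 5 branches. Total: 4 + 5 = 9.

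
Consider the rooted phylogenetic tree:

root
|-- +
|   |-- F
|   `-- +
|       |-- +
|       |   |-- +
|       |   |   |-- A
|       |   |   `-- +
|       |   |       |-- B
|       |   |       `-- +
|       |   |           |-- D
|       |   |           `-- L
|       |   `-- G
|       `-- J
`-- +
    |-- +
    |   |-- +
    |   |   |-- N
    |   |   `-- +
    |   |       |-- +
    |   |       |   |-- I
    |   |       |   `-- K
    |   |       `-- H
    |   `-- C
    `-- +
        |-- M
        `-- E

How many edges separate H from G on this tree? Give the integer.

9

The MRCA of H and G is the root of the tree.
From H up to that node: 5 branches. From G up to the same node: 4 branches. Total: 5 + 4 = 9.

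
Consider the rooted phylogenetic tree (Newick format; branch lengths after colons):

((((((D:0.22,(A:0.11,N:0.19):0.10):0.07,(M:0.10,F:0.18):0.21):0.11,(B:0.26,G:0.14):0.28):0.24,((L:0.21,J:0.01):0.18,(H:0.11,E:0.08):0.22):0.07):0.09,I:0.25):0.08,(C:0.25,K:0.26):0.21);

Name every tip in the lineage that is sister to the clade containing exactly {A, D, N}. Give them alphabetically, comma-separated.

The clade containing exactly {A, D, N} attaches to the tree at the node subtending ((D,(A,N)),(M,F)).
The other lineage descending from that same node — the sister group — is (M,F); its 2 tips in alphabetical order are the answer.

F, M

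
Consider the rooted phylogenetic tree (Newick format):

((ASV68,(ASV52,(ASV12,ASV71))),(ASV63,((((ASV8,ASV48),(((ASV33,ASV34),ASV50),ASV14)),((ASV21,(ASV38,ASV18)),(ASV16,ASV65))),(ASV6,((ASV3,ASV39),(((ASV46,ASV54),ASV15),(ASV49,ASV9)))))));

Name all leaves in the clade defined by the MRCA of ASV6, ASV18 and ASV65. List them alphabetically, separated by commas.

ASV14, ASV15, ASV16, ASV18, ASV21, ASV3, ASV33, ASV34, ASV38, ASV39, ASV46, ASV48, ASV49, ASV50, ASV54, ASV6, ASV65, ASV8, ASV9

Tracing ASV6: it sits inside (ASV6,((ASV3,ASV39),(((ASV46,ASV54),ASV15),(ASV49,ASV9)))).
Tracing ASV18: it sits inside (ASV38,ASV18).
Tracing ASV65: it sits inside (ASV16,ASV65).
The smallest clade enclosing all 3 is ((((ASV8,ASV48),(((ASV33,ASV34),ASV50),ASV14)),((ASV21,(ASV38,ASV18)),(ASV16,ASV65))),(ASV6,((ASV3,ASV39),(((ASV46,ASV54),ASV15),(ASV49,ASV9))))); the answer is its 19 terminal taxa in alphabetical order.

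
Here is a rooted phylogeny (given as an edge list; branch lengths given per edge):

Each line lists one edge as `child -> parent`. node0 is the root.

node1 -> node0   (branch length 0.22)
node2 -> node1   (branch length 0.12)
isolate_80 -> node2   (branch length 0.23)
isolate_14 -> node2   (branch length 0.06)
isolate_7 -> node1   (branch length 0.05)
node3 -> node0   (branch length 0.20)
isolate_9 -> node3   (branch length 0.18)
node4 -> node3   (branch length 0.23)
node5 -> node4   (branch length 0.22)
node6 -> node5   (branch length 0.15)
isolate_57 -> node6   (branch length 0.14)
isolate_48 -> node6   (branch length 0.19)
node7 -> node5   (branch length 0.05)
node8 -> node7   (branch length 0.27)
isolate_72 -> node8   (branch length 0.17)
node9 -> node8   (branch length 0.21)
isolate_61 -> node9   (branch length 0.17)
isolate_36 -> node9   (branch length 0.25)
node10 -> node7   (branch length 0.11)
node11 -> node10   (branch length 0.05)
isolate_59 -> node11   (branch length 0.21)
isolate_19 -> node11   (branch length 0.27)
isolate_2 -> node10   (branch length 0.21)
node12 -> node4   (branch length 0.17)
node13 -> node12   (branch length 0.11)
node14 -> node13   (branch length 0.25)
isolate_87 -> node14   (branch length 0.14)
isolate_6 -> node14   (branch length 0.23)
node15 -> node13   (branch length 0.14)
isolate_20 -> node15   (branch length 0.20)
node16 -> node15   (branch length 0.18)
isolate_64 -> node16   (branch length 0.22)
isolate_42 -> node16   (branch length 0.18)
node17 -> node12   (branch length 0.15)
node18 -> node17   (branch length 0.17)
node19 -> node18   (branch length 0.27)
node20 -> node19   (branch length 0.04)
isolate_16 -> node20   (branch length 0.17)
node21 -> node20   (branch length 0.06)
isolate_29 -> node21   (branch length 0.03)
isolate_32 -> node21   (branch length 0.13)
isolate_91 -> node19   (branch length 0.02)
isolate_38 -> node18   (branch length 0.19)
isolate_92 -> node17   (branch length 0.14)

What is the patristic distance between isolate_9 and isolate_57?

0.92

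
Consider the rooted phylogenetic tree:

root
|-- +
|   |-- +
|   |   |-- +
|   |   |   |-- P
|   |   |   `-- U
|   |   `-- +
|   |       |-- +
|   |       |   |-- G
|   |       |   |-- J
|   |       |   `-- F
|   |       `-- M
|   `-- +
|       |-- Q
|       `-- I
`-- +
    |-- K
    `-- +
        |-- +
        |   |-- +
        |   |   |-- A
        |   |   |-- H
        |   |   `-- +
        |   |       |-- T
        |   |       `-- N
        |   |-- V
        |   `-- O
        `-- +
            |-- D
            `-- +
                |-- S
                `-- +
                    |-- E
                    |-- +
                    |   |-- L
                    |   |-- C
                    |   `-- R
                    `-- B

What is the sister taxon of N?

T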